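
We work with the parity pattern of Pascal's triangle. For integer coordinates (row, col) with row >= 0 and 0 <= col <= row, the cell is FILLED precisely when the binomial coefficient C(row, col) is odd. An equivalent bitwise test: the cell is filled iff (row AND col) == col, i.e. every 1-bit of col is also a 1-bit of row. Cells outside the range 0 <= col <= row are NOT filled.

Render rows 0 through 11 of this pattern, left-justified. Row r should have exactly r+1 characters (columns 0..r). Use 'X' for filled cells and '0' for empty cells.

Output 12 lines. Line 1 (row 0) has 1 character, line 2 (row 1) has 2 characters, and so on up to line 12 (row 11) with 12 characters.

Answer: X
XX
X0X
XXXX
X000X
XX00XX
X0X0X0X
XXXXXXXX
X0000000X
XX000000XX
X0X00000X0X
XXXX0000XXXX

Derivation:
r0=0: X
r1=1: XX
r2=10: X0X
r3=11: XXXX
r4=100: X000X
r5=101: XX00XX
r6=110: X0X0X0X
r7=111: XXXXXXXX
r8=1000: X0000000X
r9=1001: XX000000XX
r10=1010: X0X00000X0X
r11=1011: XXXX0000XXXX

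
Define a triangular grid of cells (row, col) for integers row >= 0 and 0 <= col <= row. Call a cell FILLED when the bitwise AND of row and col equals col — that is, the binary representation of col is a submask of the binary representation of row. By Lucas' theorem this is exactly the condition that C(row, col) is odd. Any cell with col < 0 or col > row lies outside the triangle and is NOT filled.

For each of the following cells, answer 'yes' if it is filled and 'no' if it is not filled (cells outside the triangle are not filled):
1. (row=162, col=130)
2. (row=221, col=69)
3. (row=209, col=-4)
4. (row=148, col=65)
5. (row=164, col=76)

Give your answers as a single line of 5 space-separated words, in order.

Answer: yes yes no no no

Derivation:
(162,130): row=0b10100010, col=0b10000010, row AND col = 0b10000010 = 130; 130 == 130 -> filled
(221,69): row=0b11011101, col=0b1000101, row AND col = 0b1000101 = 69; 69 == 69 -> filled
(209,-4): col outside [0, 209] -> not filled
(148,65): row=0b10010100, col=0b1000001, row AND col = 0b0 = 0; 0 != 65 -> empty
(164,76): row=0b10100100, col=0b1001100, row AND col = 0b100 = 4; 4 != 76 -> empty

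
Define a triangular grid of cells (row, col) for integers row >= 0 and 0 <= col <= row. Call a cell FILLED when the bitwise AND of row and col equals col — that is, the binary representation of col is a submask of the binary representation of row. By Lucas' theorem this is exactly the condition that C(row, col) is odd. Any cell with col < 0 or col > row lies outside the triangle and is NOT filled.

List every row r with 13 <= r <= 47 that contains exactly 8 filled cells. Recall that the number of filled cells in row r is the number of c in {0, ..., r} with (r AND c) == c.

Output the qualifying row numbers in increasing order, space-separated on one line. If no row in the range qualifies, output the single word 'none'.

Answer: 13 14 19 21 22 25 26 28 35 37 38 41 42 44

Derivation:
Row r has 2^popcount(r) filled cells, so we need popcount(r) = log2(8) = 3.
Scan r = 13..47 and keep those with exactly 3 one-bits:
r=13=1101 popcount=3 -> KEEP
r=14=1110 popcount=3 -> KEEP
r=15=1111 popcount=4 -> skip
r=16=10000 popcount=1 -> skip
r=17=10001 popcount=2 -> skip
r=18=10010 popcount=2 -> skip
r=19=10011 popcount=3 -> KEEP
r=20=10100 popcount=2 -> skip
r=21=10101 popcount=3 -> KEEP
r=22=10110 popcount=3 -> KEEP
r=23=10111 popcount=4 -> skip
r=24=11000 popcount=2 -> skip
r=25=11001 popcount=3 -> KEEP
r=26=11010 popcount=3 -> KEEP
r=27=11011 popcount=4 -> skip
r=28=11100 popcount=3 -> KEEP
r=29=11101 popcount=4 -> skip
r=30=11110 popcount=4 -> skip
r=31=11111 popcount=5 -> skip
r=32=100000 popcount=1 -> skip
r=33=100001 popcount=2 -> skip
r=34=100010 popcount=2 -> skip
r=35=100011 popcount=3 -> KEEP
r=36=100100 popcount=2 -> skip
r=37=100101 popcount=3 -> KEEP
r=38=100110 popcount=3 -> KEEP
r=39=100111 popcount=4 -> skip
r=40=101000 popcount=2 -> skip
r=41=101001 popcount=3 -> KEEP
r=42=101010 popcount=3 -> KEEP
r=43=101011 popcount=4 -> skip
r=44=101100 popcount=3 -> KEEP
r=45=101101 popcount=4 -> skip
r=46=101110 popcount=4 -> skip
r=47=101111 popcount=5 -> skip
Kept rows: 13 14 19 21 22 25 26 28 35 37 38 41 42 44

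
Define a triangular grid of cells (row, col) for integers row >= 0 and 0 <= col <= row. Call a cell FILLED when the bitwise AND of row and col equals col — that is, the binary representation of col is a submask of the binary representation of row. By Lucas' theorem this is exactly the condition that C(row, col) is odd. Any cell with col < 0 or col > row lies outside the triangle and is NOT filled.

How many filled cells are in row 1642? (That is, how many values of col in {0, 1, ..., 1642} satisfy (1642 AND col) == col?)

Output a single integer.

Answer: 64

Derivation:
1642 in binary = 11001101010
popcount(1642) = number of 1-bits in 11001101010 = 6
A col c satisfies (1642 AND c) == c iff every set bit of c is also set in 1642; each of the 6 set bits of 1642 can independently be on or off in c.
count = 2^6 = 64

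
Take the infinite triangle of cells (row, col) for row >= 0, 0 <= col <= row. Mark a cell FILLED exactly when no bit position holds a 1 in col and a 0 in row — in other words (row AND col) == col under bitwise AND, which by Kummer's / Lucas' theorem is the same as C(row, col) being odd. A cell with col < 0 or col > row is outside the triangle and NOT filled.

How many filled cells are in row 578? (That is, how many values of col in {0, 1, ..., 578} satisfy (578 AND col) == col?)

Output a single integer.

578 in binary = 1001000010
popcount(578) = number of 1-bits in 1001000010 = 3
A col c satisfies (578 AND c) == c iff every set bit of c is also set in 578; each of the 3 set bits of 578 can independently be on or off in c.
count = 2^3 = 8

Answer: 8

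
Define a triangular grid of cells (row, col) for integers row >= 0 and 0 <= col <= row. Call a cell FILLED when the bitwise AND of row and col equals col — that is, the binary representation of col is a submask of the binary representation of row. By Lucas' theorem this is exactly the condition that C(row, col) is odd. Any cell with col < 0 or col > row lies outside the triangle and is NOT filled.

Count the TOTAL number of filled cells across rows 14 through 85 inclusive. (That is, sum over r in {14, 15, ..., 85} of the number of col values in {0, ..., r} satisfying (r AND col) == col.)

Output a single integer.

Answer: 894

Derivation:
r14=1110 pc3: +8 =8
r15=1111 pc4: +16 =24
r16=10000 pc1: +2 =26
r17=10001 pc2: +4 =30
r18=10010 pc2: +4 =34
r19=10011 pc3: +8 =42
r20=10100 pc2: +4 =46
r21=10101 pc3: +8 =54
r22=10110 pc3: +8 =62
r23=10111 pc4: +16 =78
r24=11000 pc2: +4 =82
r25=11001 pc3: +8 =90
r26=11010 pc3: +8 =98
r27=11011 pc4: +16 =114
r28=11100 pc3: +8 =122
r29=11101 pc4: +16 =138
r30=11110 pc4: +16 =154
r31=11111 pc5: +32 =186
r32=100000 pc1: +2 =188
r33=100001 pc2: +4 =192
r34=100010 pc2: +4 =196
r35=100011 pc3: +8 =204
r36=100100 pc2: +4 =208
r37=100101 pc3: +8 =216
r38=100110 pc3: +8 =224
r39=100111 pc4: +16 =240
r40=101000 pc2: +4 =244
r41=101001 pc3: +8 =252
r42=101010 pc3: +8 =260
r43=101011 pc4: +16 =276
r44=101100 pc3: +8 =284
r45=101101 pc4: +16 =300
r46=101110 pc4: +16 =316
r47=101111 pc5: +32 =348
r48=110000 pc2: +4 =352
r49=110001 pc3: +8 =360
r50=110010 pc3: +8 =368
r51=110011 pc4: +16 =384
r52=110100 pc3: +8 =392
r53=110101 pc4: +16 =408
r54=110110 pc4: +16 =424
r55=110111 pc5: +32 =456
r56=111000 pc3: +8 =464
r57=111001 pc4: +16 =480
r58=111010 pc4: +16 =496
r59=111011 pc5: +32 =528
r60=111100 pc4: +16 =544
r61=111101 pc5: +32 =576
r62=111110 pc5: +32 =608
r63=111111 pc6: +64 =672
r64=1000000 pc1: +2 =674
r65=1000001 pc2: +4 =678
r66=1000010 pc2: +4 =682
r67=1000011 pc3: +8 =690
r68=1000100 pc2: +4 =694
r69=1000101 pc3: +8 =702
r70=1000110 pc3: +8 =710
r71=1000111 pc4: +16 =726
r72=1001000 pc2: +4 =730
r73=1001001 pc3: +8 =738
r74=1001010 pc3: +8 =746
r75=1001011 pc4: +16 =762
r76=1001100 pc3: +8 =770
r77=1001101 pc4: +16 =786
r78=1001110 pc4: +16 =802
r79=1001111 pc5: +32 =834
r80=1010000 pc2: +4 =838
r81=1010001 pc3: +8 =846
r82=1010010 pc3: +8 =854
r83=1010011 pc4: +16 =870
r84=1010100 pc3: +8 =878
r85=1010101 pc4: +16 =894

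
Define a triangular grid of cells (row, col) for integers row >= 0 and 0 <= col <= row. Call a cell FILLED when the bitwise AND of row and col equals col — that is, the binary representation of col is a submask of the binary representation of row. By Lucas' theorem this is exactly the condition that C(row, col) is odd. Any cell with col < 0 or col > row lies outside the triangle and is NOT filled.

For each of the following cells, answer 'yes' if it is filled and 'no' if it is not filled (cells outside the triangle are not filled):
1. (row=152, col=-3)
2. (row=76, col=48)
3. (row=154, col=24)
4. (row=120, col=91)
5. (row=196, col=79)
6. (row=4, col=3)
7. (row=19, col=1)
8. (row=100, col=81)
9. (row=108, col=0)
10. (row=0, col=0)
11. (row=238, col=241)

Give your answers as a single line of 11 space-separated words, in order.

(152,-3): col outside [0, 152] -> not filled
(76,48): row=0b1001100, col=0b110000, row AND col = 0b0 = 0; 0 != 48 -> empty
(154,24): row=0b10011010, col=0b11000, row AND col = 0b11000 = 24; 24 == 24 -> filled
(120,91): row=0b1111000, col=0b1011011, row AND col = 0b1011000 = 88; 88 != 91 -> empty
(196,79): row=0b11000100, col=0b1001111, row AND col = 0b1000100 = 68; 68 != 79 -> empty
(4,3): row=0b100, col=0b11, row AND col = 0b0 = 0; 0 != 3 -> empty
(19,1): row=0b10011, col=0b1, row AND col = 0b1 = 1; 1 == 1 -> filled
(100,81): row=0b1100100, col=0b1010001, row AND col = 0b1000000 = 64; 64 != 81 -> empty
(108,0): row=0b1101100, col=0b0, row AND col = 0b0 = 0; 0 == 0 -> filled
(0,0): row=0b0, col=0b0, row AND col = 0b0 = 0; 0 == 0 -> filled
(238,241): col outside [0, 238] -> not filled

Answer: no no yes no no no yes no yes yes no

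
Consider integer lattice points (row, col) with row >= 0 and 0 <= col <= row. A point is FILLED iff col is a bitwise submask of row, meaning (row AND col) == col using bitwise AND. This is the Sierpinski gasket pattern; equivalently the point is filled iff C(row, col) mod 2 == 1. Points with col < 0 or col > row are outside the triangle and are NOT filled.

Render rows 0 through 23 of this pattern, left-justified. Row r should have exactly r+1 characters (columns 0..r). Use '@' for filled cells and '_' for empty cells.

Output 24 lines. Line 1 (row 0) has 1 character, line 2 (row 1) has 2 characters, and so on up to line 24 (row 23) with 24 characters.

Answer: @
@@
@_@
@@@@
@___@
@@__@@
@_@_@_@
@@@@@@@@
@_______@
@@______@@
@_@_____@_@
@@@@____@@@@
@___@___@___@
@@__@@__@@__@@
@_@_@_@_@_@_@_@
@@@@@@@@@@@@@@@@
@_______________@
@@______________@@
@_@_____________@_@
@@@@____________@@@@
@___@___________@___@
@@__@@__________@@__@@
@_@_@_@_________@_@_@_@
@@@@@@@@________@@@@@@@@

Derivation:
r0=0: @
r1=1: @@
r2=10: @_@
r3=11: @@@@
r4=100: @___@
r5=101: @@__@@
r6=110: @_@_@_@
r7=111: @@@@@@@@
r8=1000: @_______@
r9=1001: @@______@@
r10=1010: @_@_____@_@
r11=1011: @@@@____@@@@
r12=1100: @___@___@___@
r13=1101: @@__@@__@@__@@
r14=1110: @_@_@_@_@_@_@_@
r15=1111: @@@@@@@@@@@@@@@@
r16=10000: @_______________@
r17=10001: @@______________@@
r18=10010: @_@_____________@_@
r19=10011: @@@@____________@@@@
r20=10100: @___@___________@___@
r21=10101: @@__@@__________@@__@@
r22=10110: @_@_@_@_________@_@_@_@
r23=10111: @@@@@@@@________@@@@@@@@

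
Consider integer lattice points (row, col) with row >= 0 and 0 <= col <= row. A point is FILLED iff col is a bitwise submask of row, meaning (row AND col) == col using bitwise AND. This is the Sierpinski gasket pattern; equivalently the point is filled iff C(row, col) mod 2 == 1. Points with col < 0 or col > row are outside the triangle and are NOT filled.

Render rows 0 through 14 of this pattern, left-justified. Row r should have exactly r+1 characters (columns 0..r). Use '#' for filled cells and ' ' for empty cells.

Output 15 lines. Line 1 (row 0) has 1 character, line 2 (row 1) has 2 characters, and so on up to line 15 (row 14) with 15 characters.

Answer: #
##
# #
####
#   #
##  ##
# # # #
########
#       #
##      ##
# #     # #
####    ####
#   #   #   #
##  ##  ##  ##
# # # # # # # #

Derivation:
r0=0: #
r1=1: ##
r2=10: # #
r3=11: ####
r4=100: #   #
r5=101: ##  ##
r6=110: # # # #
r7=111: ########
r8=1000: #       #
r9=1001: ##      ##
r10=1010: # #     # #
r11=1011: ####    ####
r12=1100: #   #   #   #
r13=1101: ##  ##  ##  ##
r14=1110: # # # # # # # #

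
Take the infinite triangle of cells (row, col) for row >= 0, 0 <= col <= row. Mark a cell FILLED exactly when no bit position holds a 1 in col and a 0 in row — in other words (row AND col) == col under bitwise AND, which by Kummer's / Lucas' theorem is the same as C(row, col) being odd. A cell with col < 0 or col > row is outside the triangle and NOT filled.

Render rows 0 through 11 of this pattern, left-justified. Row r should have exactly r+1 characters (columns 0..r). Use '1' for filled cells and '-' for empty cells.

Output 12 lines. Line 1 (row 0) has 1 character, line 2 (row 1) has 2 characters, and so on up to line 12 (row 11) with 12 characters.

Answer: 1
11
1-1
1111
1---1
11--11
1-1-1-1
11111111
1-------1
11------11
1-1-----1-1
1111----1111

Derivation:
r0=0: 1
r1=1: 11
r2=10: 1-1
r3=11: 1111
r4=100: 1---1
r5=101: 11--11
r6=110: 1-1-1-1
r7=111: 11111111
r8=1000: 1-------1
r9=1001: 11------11
r10=1010: 1-1-----1-1
r11=1011: 1111----1111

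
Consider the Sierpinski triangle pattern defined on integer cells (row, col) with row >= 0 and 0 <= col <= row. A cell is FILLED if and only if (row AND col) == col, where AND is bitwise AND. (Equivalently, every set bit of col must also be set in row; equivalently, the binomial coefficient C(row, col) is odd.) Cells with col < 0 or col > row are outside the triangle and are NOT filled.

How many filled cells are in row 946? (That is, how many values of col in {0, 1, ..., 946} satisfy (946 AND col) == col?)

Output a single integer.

Answer: 64

Derivation:
946 in binary = 1110110010
popcount(946) = number of 1-bits in 1110110010 = 6
A col c satisfies (946 AND c) == c iff every set bit of c is also set in 946; each of the 6 set bits of 946 can independently be on or off in c.
count = 2^6 = 64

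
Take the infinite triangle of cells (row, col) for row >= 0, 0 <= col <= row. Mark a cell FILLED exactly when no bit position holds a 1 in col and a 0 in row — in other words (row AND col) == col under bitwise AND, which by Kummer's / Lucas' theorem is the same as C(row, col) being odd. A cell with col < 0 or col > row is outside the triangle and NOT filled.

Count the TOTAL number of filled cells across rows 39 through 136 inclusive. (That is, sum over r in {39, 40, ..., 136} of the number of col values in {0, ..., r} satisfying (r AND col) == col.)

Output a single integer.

r39=100111 pc4: +16 =16
r40=101000 pc2: +4 =20
r41=101001 pc3: +8 =28
r42=101010 pc3: +8 =36
r43=101011 pc4: +16 =52
r44=101100 pc3: +8 =60
r45=101101 pc4: +16 =76
r46=101110 pc4: +16 =92
r47=101111 pc5: +32 =124
r48=110000 pc2: +4 =128
r49=110001 pc3: +8 =136
r50=110010 pc3: +8 =144
r51=110011 pc4: +16 =160
r52=110100 pc3: +8 =168
r53=110101 pc4: +16 =184
r54=110110 pc4: +16 =200
r55=110111 pc5: +32 =232
r56=111000 pc3: +8 =240
r57=111001 pc4: +16 =256
r58=111010 pc4: +16 =272
r59=111011 pc5: +32 =304
r60=111100 pc4: +16 =320
r61=111101 pc5: +32 =352
r62=111110 pc5: +32 =384
r63=111111 pc6: +64 =448
r64=1000000 pc1: +2 =450
r65=1000001 pc2: +4 =454
r66=1000010 pc2: +4 =458
r67=1000011 pc3: +8 =466
r68=1000100 pc2: +4 =470
r69=1000101 pc3: +8 =478
r70=1000110 pc3: +8 =486
r71=1000111 pc4: +16 =502
r72=1001000 pc2: +4 =506
r73=1001001 pc3: +8 =514
r74=1001010 pc3: +8 =522
r75=1001011 pc4: +16 =538
r76=1001100 pc3: +8 =546
r77=1001101 pc4: +16 =562
r78=1001110 pc4: +16 =578
r79=1001111 pc5: +32 =610
r80=1010000 pc2: +4 =614
r81=1010001 pc3: +8 =622
r82=1010010 pc3: +8 =630
r83=1010011 pc4: +16 =646
r84=1010100 pc3: +8 =654
r85=1010101 pc4: +16 =670
r86=1010110 pc4: +16 =686
r87=1010111 pc5: +32 =718
r88=1011000 pc3: +8 =726
r89=1011001 pc4: +16 =742
r90=1011010 pc4: +16 =758
r91=1011011 pc5: +32 =790
r92=1011100 pc4: +16 =806
r93=1011101 pc5: +32 =838
r94=1011110 pc5: +32 =870
r95=1011111 pc6: +64 =934
r96=1100000 pc2: +4 =938
r97=1100001 pc3: +8 =946
r98=1100010 pc3: +8 =954
r99=1100011 pc4: +16 =970
r100=1100100 pc3: +8 =978
r101=1100101 pc4: +16 =994
r102=1100110 pc4: +16 =1010
r103=1100111 pc5: +32 =1042
r104=1101000 pc3: +8 =1050
r105=1101001 pc4: +16 =1066
r106=1101010 pc4: +16 =1082
r107=1101011 pc5: +32 =1114
r108=1101100 pc4: +16 =1130
r109=1101101 pc5: +32 =1162
r110=1101110 pc5: +32 =1194
r111=1101111 pc6: +64 =1258
r112=1110000 pc3: +8 =1266
r113=1110001 pc4: +16 =1282
r114=1110010 pc4: +16 =1298
r115=1110011 pc5: +32 =1330
r116=1110100 pc4: +16 =1346
r117=1110101 pc5: +32 =1378
r118=1110110 pc5: +32 =1410
r119=1110111 pc6: +64 =1474
r120=1111000 pc4: +16 =1490
r121=1111001 pc5: +32 =1522
r122=1111010 pc5: +32 =1554
r123=1111011 pc6: +64 =1618
r124=1111100 pc5: +32 =1650
r125=1111101 pc6: +64 =1714
r126=1111110 pc6: +64 =1778
r127=1111111 pc7: +128 =1906
r128=10000000 pc1: +2 =1908
r129=10000001 pc2: +4 =1912
r130=10000010 pc2: +4 =1916
r131=10000011 pc3: +8 =1924
r132=10000100 pc2: +4 =1928
r133=10000101 pc3: +8 =1936
r134=10000110 pc3: +8 =1944
r135=10000111 pc4: +16 =1960
r136=10001000 pc2: +4 =1964

Answer: 1964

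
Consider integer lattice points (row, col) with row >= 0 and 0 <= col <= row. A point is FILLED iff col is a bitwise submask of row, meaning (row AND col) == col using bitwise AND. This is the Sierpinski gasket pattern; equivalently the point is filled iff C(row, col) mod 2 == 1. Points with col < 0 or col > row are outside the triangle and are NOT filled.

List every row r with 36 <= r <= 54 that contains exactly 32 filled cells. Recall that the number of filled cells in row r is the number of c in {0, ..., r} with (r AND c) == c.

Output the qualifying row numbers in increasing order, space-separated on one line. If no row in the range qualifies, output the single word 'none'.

Row r has 2^popcount(r) filled cells, so we need popcount(r) = log2(32) = 5.
Scan r = 36..54 and keep those with exactly 5 one-bits:
r=36=100100 popcount=2 -> skip
r=37=100101 popcount=3 -> skip
r=38=100110 popcount=3 -> skip
r=39=100111 popcount=4 -> skip
r=40=101000 popcount=2 -> skip
r=41=101001 popcount=3 -> skip
r=42=101010 popcount=3 -> skip
r=43=101011 popcount=4 -> skip
r=44=101100 popcount=3 -> skip
r=45=101101 popcount=4 -> skip
r=46=101110 popcount=4 -> skip
r=47=101111 popcount=5 -> KEEP
r=48=110000 popcount=2 -> skip
r=49=110001 popcount=3 -> skip
r=50=110010 popcount=3 -> skip
r=51=110011 popcount=4 -> skip
r=52=110100 popcount=3 -> skip
r=53=110101 popcount=4 -> skip
r=54=110110 popcount=4 -> skip
Kept rows: 47

Answer: 47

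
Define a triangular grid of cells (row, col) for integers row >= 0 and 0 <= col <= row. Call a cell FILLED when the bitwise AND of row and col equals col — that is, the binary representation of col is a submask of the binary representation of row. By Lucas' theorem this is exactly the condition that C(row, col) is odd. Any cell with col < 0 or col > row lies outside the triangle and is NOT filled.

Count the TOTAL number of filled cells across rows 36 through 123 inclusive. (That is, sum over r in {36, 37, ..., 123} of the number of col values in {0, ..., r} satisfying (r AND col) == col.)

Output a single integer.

Answer: 1638

Derivation:
r36=100100 pc2: +4 =4
r37=100101 pc3: +8 =12
r38=100110 pc3: +8 =20
r39=100111 pc4: +16 =36
r40=101000 pc2: +4 =40
r41=101001 pc3: +8 =48
r42=101010 pc3: +8 =56
r43=101011 pc4: +16 =72
r44=101100 pc3: +8 =80
r45=101101 pc4: +16 =96
r46=101110 pc4: +16 =112
r47=101111 pc5: +32 =144
r48=110000 pc2: +4 =148
r49=110001 pc3: +8 =156
r50=110010 pc3: +8 =164
r51=110011 pc4: +16 =180
r52=110100 pc3: +8 =188
r53=110101 pc4: +16 =204
r54=110110 pc4: +16 =220
r55=110111 pc5: +32 =252
r56=111000 pc3: +8 =260
r57=111001 pc4: +16 =276
r58=111010 pc4: +16 =292
r59=111011 pc5: +32 =324
r60=111100 pc4: +16 =340
r61=111101 pc5: +32 =372
r62=111110 pc5: +32 =404
r63=111111 pc6: +64 =468
r64=1000000 pc1: +2 =470
r65=1000001 pc2: +4 =474
r66=1000010 pc2: +4 =478
r67=1000011 pc3: +8 =486
r68=1000100 pc2: +4 =490
r69=1000101 pc3: +8 =498
r70=1000110 pc3: +8 =506
r71=1000111 pc4: +16 =522
r72=1001000 pc2: +4 =526
r73=1001001 pc3: +8 =534
r74=1001010 pc3: +8 =542
r75=1001011 pc4: +16 =558
r76=1001100 pc3: +8 =566
r77=1001101 pc4: +16 =582
r78=1001110 pc4: +16 =598
r79=1001111 pc5: +32 =630
r80=1010000 pc2: +4 =634
r81=1010001 pc3: +8 =642
r82=1010010 pc3: +8 =650
r83=1010011 pc4: +16 =666
r84=1010100 pc3: +8 =674
r85=1010101 pc4: +16 =690
r86=1010110 pc4: +16 =706
r87=1010111 pc5: +32 =738
r88=1011000 pc3: +8 =746
r89=1011001 pc4: +16 =762
r90=1011010 pc4: +16 =778
r91=1011011 pc5: +32 =810
r92=1011100 pc4: +16 =826
r93=1011101 pc5: +32 =858
r94=1011110 pc5: +32 =890
r95=1011111 pc6: +64 =954
r96=1100000 pc2: +4 =958
r97=1100001 pc3: +8 =966
r98=1100010 pc3: +8 =974
r99=1100011 pc4: +16 =990
r100=1100100 pc3: +8 =998
r101=1100101 pc4: +16 =1014
r102=1100110 pc4: +16 =1030
r103=1100111 pc5: +32 =1062
r104=1101000 pc3: +8 =1070
r105=1101001 pc4: +16 =1086
r106=1101010 pc4: +16 =1102
r107=1101011 pc5: +32 =1134
r108=1101100 pc4: +16 =1150
r109=1101101 pc5: +32 =1182
r110=1101110 pc5: +32 =1214
r111=1101111 pc6: +64 =1278
r112=1110000 pc3: +8 =1286
r113=1110001 pc4: +16 =1302
r114=1110010 pc4: +16 =1318
r115=1110011 pc5: +32 =1350
r116=1110100 pc4: +16 =1366
r117=1110101 pc5: +32 =1398
r118=1110110 pc5: +32 =1430
r119=1110111 pc6: +64 =1494
r120=1111000 pc4: +16 =1510
r121=1111001 pc5: +32 =1542
r122=1111010 pc5: +32 =1574
r123=1111011 pc6: +64 =1638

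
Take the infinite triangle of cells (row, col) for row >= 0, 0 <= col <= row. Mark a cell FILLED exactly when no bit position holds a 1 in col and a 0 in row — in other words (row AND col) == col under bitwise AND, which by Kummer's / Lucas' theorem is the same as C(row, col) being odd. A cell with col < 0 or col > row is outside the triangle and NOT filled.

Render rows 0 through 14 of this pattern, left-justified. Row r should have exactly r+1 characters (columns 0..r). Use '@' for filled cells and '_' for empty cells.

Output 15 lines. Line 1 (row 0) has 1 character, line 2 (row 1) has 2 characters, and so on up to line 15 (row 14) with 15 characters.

Answer: @
@@
@_@
@@@@
@___@
@@__@@
@_@_@_@
@@@@@@@@
@_______@
@@______@@
@_@_____@_@
@@@@____@@@@
@___@___@___@
@@__@@__@@__@@
@_@_@_@_@_@_@_@

Derivation:
r0=0: @
r1=1: @@
r2=10: @_@
r3=11: @@@@
r4=100: @___@
r5=101: @@__@@
r6=110: @_@_@_@
r7=111: @@@@@@@@
r8=1000: @_______@
r9=1001: @@______@@
r10=1010: @_@_____@_@
r11=1011: @@@@____@@@@
r12=1100: @___@___@___@
r13=1101: @@__@@__@@__@@
r14=1110: @_@_@_@_@_@_@_@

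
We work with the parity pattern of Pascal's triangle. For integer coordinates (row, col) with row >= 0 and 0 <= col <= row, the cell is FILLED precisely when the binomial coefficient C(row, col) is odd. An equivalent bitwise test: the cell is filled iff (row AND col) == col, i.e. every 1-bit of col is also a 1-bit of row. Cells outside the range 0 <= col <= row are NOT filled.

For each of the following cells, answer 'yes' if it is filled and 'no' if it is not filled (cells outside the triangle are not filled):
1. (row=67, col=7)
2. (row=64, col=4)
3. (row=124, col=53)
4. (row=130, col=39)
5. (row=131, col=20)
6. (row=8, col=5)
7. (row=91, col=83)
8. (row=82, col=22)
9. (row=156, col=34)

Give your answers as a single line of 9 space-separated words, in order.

Answer: no no no no no no yes no no

Derivation:
(67,7): row=0b1000011, col=0b111, row AND col = 0b11 = 3; 3 != 7 -> empty
(64,4): row=0b1000000, col=0b100, row AND col = 0b0 = 0; 0 != 4 -> empty
(124,53): row=0b1111100, col=0b110101, row AND col = 0b110100 = 52; 52 != 53 -> empty
(130,39): row=0b10000010, col=0b100111, row AND col = 0b10 = 2; 2 != 39 -> empty
(131,20): row=0b10000011, col=0b10100, row AND col = 0b0 = 0; 0 != 20 -> empty
(8,5): row=0b1000, col=0b101, row AND col = 0b0 = 0; 0 != 5 -> empty
(91,83): row=0b1011011, col=0b1010011, row AND col = 0b1010011 = 83; 83 == 83 -> filled
(82,22): row=0b1010010, col=0b10110, row AND col = 0b10010 = 18; 18 != 22 -> empty
(156,34): row=0b10011100, col=0b100010, row AND col = 0b0 = 0; 0 != 34 -> empty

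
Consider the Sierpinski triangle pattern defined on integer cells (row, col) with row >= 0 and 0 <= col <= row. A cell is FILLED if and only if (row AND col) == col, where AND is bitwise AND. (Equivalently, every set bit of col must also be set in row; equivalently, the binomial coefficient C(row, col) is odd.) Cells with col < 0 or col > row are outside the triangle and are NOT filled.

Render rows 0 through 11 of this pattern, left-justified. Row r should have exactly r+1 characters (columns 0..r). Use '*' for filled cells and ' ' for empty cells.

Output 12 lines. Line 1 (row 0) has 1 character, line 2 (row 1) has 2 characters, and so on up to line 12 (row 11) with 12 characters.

r0=0: *
r1=1: **
r2=10: * *
r3=11: ****
r4=100: *   *
r5=101: **  **
r6=110: * * * *
r7=111: ********
r8=1000: *       *
r9=1001: **      **
r10=1010: * *     * *
r11=1011: ****    ****

Answer: *
**
* *
****
*   *
**  **
* * * *
********
*       *
**      **
* *     * *
****    ****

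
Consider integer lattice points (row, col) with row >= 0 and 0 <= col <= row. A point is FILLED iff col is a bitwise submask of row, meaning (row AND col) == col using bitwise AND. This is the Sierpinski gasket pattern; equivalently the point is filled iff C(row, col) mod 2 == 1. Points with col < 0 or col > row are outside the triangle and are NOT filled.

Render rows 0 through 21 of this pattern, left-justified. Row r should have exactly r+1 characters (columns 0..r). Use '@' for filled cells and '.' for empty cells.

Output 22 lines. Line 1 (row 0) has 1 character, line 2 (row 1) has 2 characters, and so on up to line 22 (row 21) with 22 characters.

r0=0: @
r1=1: @@
r2=10: @.@
r3=11: @@@@
r4=100: @...@
r5=101: @@..@@
r6=110: @.@.@.@
r7=111: @@@@@@@@
r8=1000: @.......@
r9=1001: @@......@@
r10=1010: @.@.....@.@
r11=1011: @@@@....@@@@
r12=1100: @...@...@...@
r13=1101: @@..@@..@@..@@
r14=1110: @.@.@.@.@.@.@.@
r15=1111: @@@@@@@@@@@@@@@@
r16=10000: @...............@
r17=10001: @@..............@@
r18=10010: @.@.............@.@
r19=10011: @@@@............@@@@
r20=10100: @...@...........@...@
r21=10101: @@..@@..........@@..@@

Answer: @
@@
@.@
@@@@
@...@
@@..@@
@.@.@.@
@@@@@@@@
@.......@
@@......@@
@.@.....@.@
@@@@....@@@@
@...@...@...@
@@..@@..@@..@@
@.@.@.@.@.@.@.@
@@@@@@@@@@@@@@@@
@...............@
@@..............@@
@.@.............@.@
@@@@............@@@@
@...@...........@...@
@@..@@..........@@..@@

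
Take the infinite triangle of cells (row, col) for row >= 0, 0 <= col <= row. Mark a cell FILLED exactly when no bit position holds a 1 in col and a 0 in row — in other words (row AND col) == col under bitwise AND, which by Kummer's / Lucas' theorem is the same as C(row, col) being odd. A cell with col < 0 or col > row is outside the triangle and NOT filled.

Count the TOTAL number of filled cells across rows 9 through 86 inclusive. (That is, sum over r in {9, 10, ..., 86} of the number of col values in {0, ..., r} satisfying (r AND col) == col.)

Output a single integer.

r9=1001 pc2: +4 =4
r10=1010 pc2: +4 =8
r11=1011 pc3: +8 =16
r12=1100 pc2: +4 =20
r13=1101 pc3: +8 =28
r14=1110 pc3: +8 =36
r15=1111 pc4: +16 =52
r16=10000 pc1: +2 =54
r17=10001 pc2: +4 =58
r18=10010 pc2: +4 =62
r19=10011 pc3: +8 =70
r20=10100 pc2: +4 =74
r21=10101 pc3: +8 =82
r22=10110 pc3: +8 =90
r23=10111 pc4: +16 =106
r24=11000 pc2: +4 =110
r25=11001 pc3: +8 =118
r26=11010 pc3: +8 =126
r27=11011 pc4: +16 =142
r28=11100 pc3: +8 =150
r29=11101 pc4: +16 =166
r30=11110 pc4: +16 =182
r31=11111 pc5: +32 =214
r32=100000 pc1: +2 =216
r33=100001 pc2: +4 =220
r34=100010 pc2: +4 =224
r35=100011 pc3: +8 =232
r36=100100 pc2: +4 =236
r37=100101 pc3: +8 =244
r38=100110 pc3: +8 =252
r39=100111 pc4: +16 =268
r40=101000 pc2: +4 =272
r41=101001 pc3: +8 =280
r42=101010 pc3: +8 =288
r43=101011 pc4: +16 =304
r44=101100 pc3: +8 =312
r45=101101 pc4: +16 =328
r46=101110 pc4: +16 =344
r47=101111 pc5: +32 =376
r48=110000 pc2: +4 =380
r49=110001 pc3: +8 =388
r50=110010 pc3: +8 =396
r51=110011 pc4: +16 =412
r52=110100 pc3: +8 =420
r53=110101 pc4: +16 =436
r54=110110 pc4: +16 =452
r55=110111 pc5: +32 =484
r56=111000 pc3: +8 =492
r57=111001 pc4: +16 =508
r58=111010 pc4: +16 =524
r59=111011 pc5: +32 =556
r60=111100 pc4: +16 =572
r61=111101 pc5: +32 =604
r62=111110 pc5: +32 =636
r63=111111 pc6: +64 =700
r64=1000000 pc1: +2 =702
r65=1000001 pc2: +4 =706
r66=1000010 pc2: +4 =710
r67=1000011 pc3: +8 =718
r68=1000100 pc2: +4 =722
r69=1000101 pc3: +8 =730
r70=1000110 pc3: +8 =738
r71=1000111 pc4: +16 =754
r72=1001000 pc2: +4 =758
r73=1001001 pc3: +8 =766
r74=1001010 pc3: +8 =774
r75=1001011 pc4: +16 =790
r76=1001100 pc3: +8 =798
r77=1001101 pc4: +16 =814
r78=1001110 pc4: +16 =830
r79=1001111 pc5: +32 =862
r80=1010000 pc2: +4 =866
r81=1010001 pc3: +8 =874
r82=1010010 pc3: +8 =882
r83=1010011 pc4: +16 =898
r84=1010100 pc3: +8 =906
r85=1010101 pc4: +16 =922
r86=1010110 pc4: +16 =938

Answer: 938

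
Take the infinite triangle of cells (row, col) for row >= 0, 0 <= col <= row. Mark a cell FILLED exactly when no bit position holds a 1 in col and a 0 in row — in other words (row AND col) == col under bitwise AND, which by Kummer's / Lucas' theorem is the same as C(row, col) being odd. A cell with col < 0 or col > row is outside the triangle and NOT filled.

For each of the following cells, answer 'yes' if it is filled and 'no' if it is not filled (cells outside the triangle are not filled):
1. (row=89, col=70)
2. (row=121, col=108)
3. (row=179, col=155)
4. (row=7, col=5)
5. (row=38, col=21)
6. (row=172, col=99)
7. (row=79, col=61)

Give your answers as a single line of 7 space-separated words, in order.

(89,70): row=0b1011001, col=0b1000110, row AND col = 0b1000000 = 64; 64 != 70 -> empty
(121,108): row=0b1111001, col=0b1101100, row AND col = 0b1101000 = 104; 104 != 108 -> empty
(179,155): row=0b10110011, col=0b10011011, row AND col = 0b10010011 = 147; 147 != 155 -> empty
(7,5): row=0b111, col=0b101, row AND col = 0b101 = 5; 5 == 5 -> filled
(38,21): row=0b100110, col=0b10101, row AND col = 0b100 = 4; 4 != 21 -> empty
(172,99): row=0b10101100, col=0b1100011, row AND col = 0b100000 = 32; 32 != 99 -> empty
(79,61): row=0b1001111, col=0b111101, row AND col = 0b1101 = 13; 13 != 61 -> empty

Answer: no no no yes no no no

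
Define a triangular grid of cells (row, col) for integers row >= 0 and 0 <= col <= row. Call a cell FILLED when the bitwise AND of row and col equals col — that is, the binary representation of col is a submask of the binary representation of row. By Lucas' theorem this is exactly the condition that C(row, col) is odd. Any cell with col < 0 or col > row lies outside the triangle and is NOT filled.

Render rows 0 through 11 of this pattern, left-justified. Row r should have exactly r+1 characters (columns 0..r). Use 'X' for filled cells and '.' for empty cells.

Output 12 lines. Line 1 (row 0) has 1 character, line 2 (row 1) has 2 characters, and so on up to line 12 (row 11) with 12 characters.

r0=0: X
r1=1: XX
r2=10: X.X
r3=11: XXXX
r4=100: X...X
r5=101: XX..XX
r6=110: X.X.X.X
r7=111: XXXXXXXX
r8=1000: X.......X
r9=1001: XX......XX
r10=1010: X.X.....X.X
r11=1011: XXXX....XXXX

Answer: X
XX
X.X
XXXX
X...X
XX..XX
X.X.X.X
XXXXXXXX
X.......X
XX......XX
X.X.....X.X
XXXX....XXXX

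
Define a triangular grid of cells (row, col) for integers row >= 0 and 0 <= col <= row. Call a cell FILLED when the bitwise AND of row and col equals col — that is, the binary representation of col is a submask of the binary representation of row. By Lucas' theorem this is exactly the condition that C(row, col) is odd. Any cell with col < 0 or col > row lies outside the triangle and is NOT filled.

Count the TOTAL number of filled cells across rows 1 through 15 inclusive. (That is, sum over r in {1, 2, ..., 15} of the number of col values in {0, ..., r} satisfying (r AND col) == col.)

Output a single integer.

Answer: 80

Derivation:
r1=1 pc1: +2 =2
r2=10 pc1: +2 =4
r3=11 pc2: +4 =8
r4=100 pc1: +2 =10
r5=101 pc2: +4 =14
r6=110 pc2: +4 =18
r7=111 pc3: +8 =26
r8=1000 pc1: +2 =28
r9=1001 pc2: +4 =32
r10=1010 pc2: +4 =36
r11=1011 pc3: +8 =44
r12=1100 pc2: +4 =48
r13=1101 pc3: +8 =56
r14=1110 pc3: +8 =64
r15=1111 pc4: +16 =80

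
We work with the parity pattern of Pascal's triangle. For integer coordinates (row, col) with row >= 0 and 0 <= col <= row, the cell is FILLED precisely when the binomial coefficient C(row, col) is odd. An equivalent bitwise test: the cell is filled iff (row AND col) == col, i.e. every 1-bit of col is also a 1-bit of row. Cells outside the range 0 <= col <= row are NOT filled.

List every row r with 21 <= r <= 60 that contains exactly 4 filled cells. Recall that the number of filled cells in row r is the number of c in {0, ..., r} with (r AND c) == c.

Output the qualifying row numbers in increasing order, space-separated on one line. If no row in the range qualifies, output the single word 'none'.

Answer: 24 33 34 36 40 48

Derivation:
Row r has 2^popcount(r) filled cells, so we need popcount(r) = log2(4) = 2.
Scan r = 21..60 and keep those with exactly 2 one-bits:
r=21=10101 popcount=3 -> skip
r=22=10110 popcount=3 -> skip
r=23=10111 popcount=4 -> skip
r=24=11000 popcount=2 -> KEEP
r=25=11001 popcount=3 -> skip
r=26=11010 popcount=3 -> skip
r=27=11011 popcount=4 -> skip
r=28=11100 popcount=3 -> skip
r=29=11101 popcount=4 -> skip
r=30=11110 popcount=4 -> skip
r=31=11111 popcount=5 -> skip
r=32=100000 popcount=1 -> skip
r=33=100001 popcount=2 -> KEEP
r=34=100010 popcount=2 -> KEEP
r=35=100011 popcount=3 -> skip
r=36=100100 popcount=2 -> KEEP
r=37=100101 popcount=3 -> skip
r=38=100110 popcount=3 -> skip
r=39=100111 popcount=4 -> skip
r=40=101000 popcount=2 -> KEEP
r=41=101001 popcount=3 -> skip
r=42=101010 popcount=3 -> skip
r=43=101011 popcount=4 -> skip
r=44=101100 popcount=3 -> skip
r=45=101101 popcount=4 -> skip
r=46=101110 popcount=4 -> skip
r=47=101111 popcount=5 -> skip
r=48=110000 popcount=2 -> KEEP
r=49=110001 popcount=3 -> skip
r=50=110010 popcount=3 -> skip
r=51=110011 popcount=4 -> skip
r=52=110100 popcount=3 -> skip
r=53=110101 popcount=4 -> skip
r=54=110110 popcount=4 -> skip
r=55=110111 popcount=5 -> skip
r=56=111000 popcount=3 -> skip
r=57=111001 popcount=4 -> skip
r=58=111010 popcount=4 -> skip
r=59=111011 popcount=5 -> skip
r=60=111100 popcount=4 -> skip
Kept rows: 24 33 34 36 40 48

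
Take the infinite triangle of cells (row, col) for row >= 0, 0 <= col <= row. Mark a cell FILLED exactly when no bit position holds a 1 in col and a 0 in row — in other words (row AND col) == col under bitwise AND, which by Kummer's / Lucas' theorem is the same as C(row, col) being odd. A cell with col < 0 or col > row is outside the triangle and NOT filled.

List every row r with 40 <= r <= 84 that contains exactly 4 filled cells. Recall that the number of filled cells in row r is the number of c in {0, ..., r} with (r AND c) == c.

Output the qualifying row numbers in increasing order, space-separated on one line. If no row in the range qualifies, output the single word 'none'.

Row r has 2^popcount(r) filled cells, so we need popcount(r) = log2(4) = 2.
Scan r = 40..84 and keep those with exactly 2 one-bits:
r=40=101000 popcount=2 -> KEEP
r=41=101001 popcount=3 -> skip
r=42=101010 popcount=3 -> skip
r=43=101011 popcount=4 -> skip
r=44=101100 popcount=3 -> skip
r=45=101101 popcount=4 -> skip
r=46=101110 popcount=4 -> skip
r=47=101111 popcount=5 -> skip
r=48=110000 popcount=2 -> KEEP
r=49=110001 popcount=3 -> skip
r=50=110010 popcount=3 -> skip
r=51=110011 popcount=4 -> skip
r=52=110100 popcount=3 -> skip
r=53=110101 popcount=4 -> skip
r=54=110110 popcount=4 -> skip
r=55=110111 popcount=5 -> skip
r=56=111000 popcount=3 -> skip
r=57=111001 popcount=4 -> skip
r=58=111010 popcount=4 -> skip
r=59=111011 popcount=5 -> skip
r=60=111100 popcount=4 -> skip
r=61=111101 popcount=5 -> skip
r=62=111110 popcount=5 -> skip
r=63=111111 popcount=6 -> skip
r=64=1000000 popcount=1 -> skip
r=65=1000001 popcount=2 -> KEEP
r=66=1000010 popcount=2 -> KEEP
r=67=1000011 popcount=3 -> skip
r=68=1000100 popcount=2 -> KEEP
r=69=1000101 popcount=3 -> skip
r=70=1000110 popcount=3 -> skip
r=71=1000111 popcount=4 -> skip
r=72=1001000 popcount=2 -> KEEP
r=73=1001001 popcount=3 -> skip
r=74=1001010 popcount=3 -> skip
r=75=1001011 popcount=4 -> skip
r=76=1001100 popcount=3 -> skip
r=77=1001101 popcount=4 -> skip
r=78=1001110 popcount=4 -> skip
r=79=1001111 popcount=5 -> skip
r=80=1010000 popcount=2 -> KEEP
r=81=1010001 popcount=3 -> skip
r=82=1010010 popcount=3 -> skip
r=83=1010011 popcount=4 -> skip
r=84=1010100 popcount=3 -> skip
Kept rows: 40 48 65 66 68 72 80

Answer: 40 48 65 66 68 72 80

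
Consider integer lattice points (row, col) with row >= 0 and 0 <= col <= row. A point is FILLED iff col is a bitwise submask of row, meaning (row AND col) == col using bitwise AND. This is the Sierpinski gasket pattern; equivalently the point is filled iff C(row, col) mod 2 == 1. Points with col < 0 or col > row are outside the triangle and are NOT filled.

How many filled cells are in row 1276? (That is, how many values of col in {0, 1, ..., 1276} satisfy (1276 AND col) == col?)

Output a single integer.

Answer: 128

Derivation:
1276 in binary = 10011111100
popcount(1276) = number of 1-bits in 10011111100 = 7
A col c satisfies (1276 AND c) == c iff every set bit of c is also set in 1276; each of the 7 set bits of 1276 can independently be on or off in c.
count = 2^7 = 128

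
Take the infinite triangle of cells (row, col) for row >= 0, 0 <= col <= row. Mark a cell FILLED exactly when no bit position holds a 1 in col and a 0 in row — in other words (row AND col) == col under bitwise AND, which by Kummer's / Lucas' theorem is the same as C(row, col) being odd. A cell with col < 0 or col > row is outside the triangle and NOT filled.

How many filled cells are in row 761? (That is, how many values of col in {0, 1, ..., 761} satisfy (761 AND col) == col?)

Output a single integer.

761 in binary = 1011111001
popcount(761) = number of 1-bits in 1011111001 = 7
A col c satisfies (761 AND c) == c iff every set bit of c is also set in 761; each of the 7 set bits of 761 can independently be on or off in c.
count = 2^7 = 128

Answer: 128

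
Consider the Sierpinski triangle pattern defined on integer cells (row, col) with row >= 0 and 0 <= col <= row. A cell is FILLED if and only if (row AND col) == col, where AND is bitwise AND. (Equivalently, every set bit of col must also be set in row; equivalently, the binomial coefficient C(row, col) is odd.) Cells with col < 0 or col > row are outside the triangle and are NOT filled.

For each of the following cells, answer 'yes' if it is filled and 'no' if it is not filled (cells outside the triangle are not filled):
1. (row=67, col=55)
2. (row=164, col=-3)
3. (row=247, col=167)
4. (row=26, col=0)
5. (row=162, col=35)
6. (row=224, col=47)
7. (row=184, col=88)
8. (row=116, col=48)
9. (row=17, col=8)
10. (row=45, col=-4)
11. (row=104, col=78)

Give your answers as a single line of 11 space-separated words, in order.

(67,55): row=0b1000011, col=0b110111, row AND col = 0b11 = 3; 3 != 55 -> empty
(164,-3): col outside [0, 164] -> not filled
(247,167): row=0b11110111, col=0b10100111, row AND col = 0b10100111 = 167; 167 == 167 -> filled
(26,0): row=0b11010, col=0b0, row AND col = 0b0 = 0; 0 == 0 -> filled
(162,35): row=0b10100010, col=0b100011, row AND col = 0b100010 = 34; 34 != 35 -> empty
(224,47): row=0b11100000, col=0b101111, row AND col = 0b100000 = 32; 32 != 47 -> empty
(184,88): row=0b10111000, col=0b1011000, row AND col = 0b11000 = 24; 24 != 88 -> empty
(116,48): row=0b1110100, col=0b110000, row AND col = 0b110000 = 48; 48 == 48 -> filled
(17,8): row=0b10001, col=0b1000, row AND col = 0b0 = 0; 0 != 8 -> empty
(45,-4): col outside [0, 45] -> not filled
(104,78): row=0b1101000, col=0b1001110, row AND col = 0b1001000 = 72; 72 != 78 -> empty

Answer: no no yes yes no no no yes no no no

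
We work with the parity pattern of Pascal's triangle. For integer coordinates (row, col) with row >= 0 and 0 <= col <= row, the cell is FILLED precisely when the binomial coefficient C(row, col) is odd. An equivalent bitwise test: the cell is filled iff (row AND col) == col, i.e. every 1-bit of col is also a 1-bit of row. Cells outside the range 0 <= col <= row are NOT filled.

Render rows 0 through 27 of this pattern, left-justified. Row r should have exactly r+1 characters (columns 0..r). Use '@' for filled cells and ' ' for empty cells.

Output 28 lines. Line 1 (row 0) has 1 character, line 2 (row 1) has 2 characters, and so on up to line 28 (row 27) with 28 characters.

Answer: @
@@
@ @
@@@@
@   @
@@  @@
@ @ @ @
@@@@@@@@
@       @
@@      @@
@ @     @ @
@@@@    @@@@
@   @   @   @
@@  @@  @@  @@
@ @ @ @ @ @ @ @
@@@@@@@@@@@@@@@@
@               @
@@              @@
@ @             @ @
@@@@            @@@@
@   @           @   @
@@  @@          @@  @@
@ @ @ @         @ @ @ @
@@@@@@@@        @@@@@@@@
@       @       @       @
@@      @@      @@      @@
@ @     @ @     @ @     @ @
@@@@    @@@@    @@@@    @@@@

Derivation:
r0=0: @
r1=1: @@
r2=10: @ @
r3=11: @@@@
r4=100: @   @
r5=101: @@  @@
r6=110: @ @ @ @
r7=111: @@@@@@@@
r8=1000: @       @
r9=1001: @@      @@
r10=1010: @ @     @ @
r11=1011: @@@@    @@@@
r12=1100: @   @   @   @
r13=1101: @@  @@  @@  @@
r14=1110: @ @ @ @ @ @ @ @
r15=1111: @@@@@@@@@@@@@@@@
r16=10000: @               @
r17=10001: @@              @@
r18=10010: @ @             @ @
r19=10011: @@@@            @@@@
r20=10100: @   @           @   @
r21=10101: @@  @@          @@  @@
r22=10110: @ @ @ @         @ @ @ @
r23=10111: @@@@@@@@        @@@@@@@@
r24=11000: @       @       @       @
r25=11001: @@      @@      @@      @@
r26=11010: @ @     @ @     @ @     @ @
r27=11011: @@@@    @@@@    @@@@    @@@@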